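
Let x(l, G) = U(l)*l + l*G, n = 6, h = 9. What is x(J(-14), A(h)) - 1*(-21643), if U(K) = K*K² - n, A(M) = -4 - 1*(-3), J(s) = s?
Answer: 60157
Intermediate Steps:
A(M) = -1 (A(M) = -4 + 3 = -1)
U(K) = -6 + K³ (U(K) = K*K² - 1*6 = K³ - 6 = -6 + K³)
x(l, G) = G*l + l*(-6 + l³) (x(l, G) = (-6 + l³)*l + l*G = l*(-6 + l³) + G*l = G*l + l*(-6 + l³))
x(J(-14), A(h)) - 1*(-21643) = -14*(-6 - 1 + (-14)³) - 1*(-21643) = -14*(-6 - 1 - 2744) + 21643 = -14*(-2751) + 21643 = 38514 + 21643 = 60157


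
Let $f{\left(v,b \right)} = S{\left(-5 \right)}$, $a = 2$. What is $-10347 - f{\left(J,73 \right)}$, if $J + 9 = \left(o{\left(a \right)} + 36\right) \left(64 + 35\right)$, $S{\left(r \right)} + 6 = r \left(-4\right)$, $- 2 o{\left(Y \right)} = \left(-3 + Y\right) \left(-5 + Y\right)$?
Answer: $-10361$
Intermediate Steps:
$o{\left(Y \right)} = - \frac{\left(-5 + Y\right) \left(-3 + Y\right)}{2}$ ($o{\left(Y \right)} = - \frac{\left(-3 + Y\right) \left(-5 + Y\right)}{2} = - \frac{\left(-5 + Y\right) \left(-3 + Y\right)}{2}$)
$S{\left(r \right)} = -6 - 4 r$ ($S{\left(r \right)} = -6 + r \left(-4\right) = -6 - 4 r$)
$J = \frac{6813}{2}$ ($J = -9 + \left(\left(- \frac{15}{2} + 4 \cdot 2 - \frac{2^{2}}{2}\right) + 36\right) \left(64 + 35\right) = -9 + \left(\left(- \frac{15}{2} + 8 - 2\right) + 36\right) 99 = -9 + \left(- \frac{3}{2} + 36\right) 99 = -9 + \frac{69}{2} \cdot 99 = -9 + \frac{6831}{2} = \frac{6813}{2} \approx 3406.5$)
$f{\left(v,b \right)} = 14$ ($f{\left(v,b \right)} = -6 - -20 = -6 + 20 = 14$)
$-10347 - f{\left(J,73 \right)} = -10347 - 14 = -10361$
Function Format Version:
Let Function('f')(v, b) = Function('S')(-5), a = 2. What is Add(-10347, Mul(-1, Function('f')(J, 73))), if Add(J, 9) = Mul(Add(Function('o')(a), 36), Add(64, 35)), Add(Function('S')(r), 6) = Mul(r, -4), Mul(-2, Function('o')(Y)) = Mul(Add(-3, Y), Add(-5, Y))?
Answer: -10361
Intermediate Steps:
Function('o')(Y) = Mul(Rational(-1, 2), Add(-5, Y), Add(-3, Y)) (Function('o')(Y) = Mul(Rational(-1, 2), Mul(Add(-3, Y), Add(-5, Y))) = Mul(Rational(-1, 2), Mul(Add(-5, Y), Add(-3, Y))) = Mul(Rational(-1, 2), Add(-5, Y), Add(-3, Y)))
Function('S')(r) = Add(-6, Mul(-4, r)) (Function('S')(r) = Add(-6, Mul(r, -4)) = Add(-6, Mul(-4, r)))
J = Rational(6813, 2) (J = Add(-9, Mul(Add(Add(Rational(-15, 2), Mul(4, 2), Mul(Rational(-1, 2), Pow(2, 2))), 36), Add(64, 35))) = Add(-9, Mul(Add(Add(Rational(-15, 2), 8, Mul(Rational(-1, 2), 4)), 36), 99)) = Add(-9, Mul(Add(Add(Rational(-15, 2), 8, -2), 36), 99)) = Add(-9, Mul(Add(Rational(-3, 2), 36), 99)) = Add(-9, Mul(Rational(69, 2), 99)) = Add(-9, Rational(6831, 2)) = Rational(6813, 2) ≈ 3406.5)
Function('f')(v, b) = 14 (Function('f')(v, b) = Add(-6, Mul(-4, -5)) = Add(-6, 20) = 14)
Add(-10347, Mul(-1, Function('f')(J, 73))) = Add(-10347, Mul(-1, 14)) = Add(-10347, -14) = -10361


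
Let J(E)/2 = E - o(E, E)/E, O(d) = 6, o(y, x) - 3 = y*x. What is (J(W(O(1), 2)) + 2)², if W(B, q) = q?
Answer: 1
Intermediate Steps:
o(y, x) = 3 + x*y (o(y, x) = 3 + y*x = 3 + x*y)
J(E) = 2*E - 2*(3 + E²)/E (J(E) = 2*(E - (3 + E*E)/E) = 2*(E - (3 + E²)/E) = 2*E - 2*(3 + E²)/E)
(J(W(O(1), 2)) + 2)² = (-6/2 + 2)² = (-6*½ + 2)² = (-3 + 2)² = (-1)² = 1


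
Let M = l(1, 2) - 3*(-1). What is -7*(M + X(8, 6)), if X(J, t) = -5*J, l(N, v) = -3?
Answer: 280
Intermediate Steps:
M = 0 (M = -3 - 3*(-1) = -3 + 3 = 0)
-7*(M + X(8, 6)) = -7*(0 - 5*8) = -7*(0 - 40) = -7*(-40) = 280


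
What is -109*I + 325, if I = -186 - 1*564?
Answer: 82075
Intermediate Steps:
I = -750 (I = -186 - 564 = -750)
-109*I + 325 = -109*(-750) + 325 = 81750 + 325 = 82075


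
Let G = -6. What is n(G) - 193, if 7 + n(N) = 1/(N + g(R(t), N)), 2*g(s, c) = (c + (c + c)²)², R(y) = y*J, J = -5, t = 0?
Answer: -1903199/9516 ≈ -200.00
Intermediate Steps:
R(y) = -5*y (R(y) = y*(-5) = -5*y)
g(s, c) = (c + 4*c²)²/2 (g(s, c) = (c + (c + c)²)²/2 = (c + (2*c)²)²/2 = (c + 4*c²)²/2)
n(N) = -7 + 1/(N + N²*(1 + 4*N)²/2)
n(G) - 193 = (2 - 14*(-6) - 7*(-6)²*(1 + 4*(-6))²)/((-6)*(2 - 6*(1 + 4*(-6))²)) - 193 = -(2 + 84 - 7*36*(1 - 24)²)/(6*(2 - 6*(1 - 24)²)) - 193 = -(2 + 84 - 7*36*(-23)²)/(6*(2 - 6*(-23)²)) - 193 = -(2 + 84 - 7*36*529)/(6*(2 - 6*529)) - 193 = -(2 + 84 - 133308)/(6*(2 - 3174)) - 193 = -⅙*(-133222)/(-3172) - 193 = -⅙*(-1/3172)*(-133222) - 193 = -66611/9516 - 193 = -1903199/9516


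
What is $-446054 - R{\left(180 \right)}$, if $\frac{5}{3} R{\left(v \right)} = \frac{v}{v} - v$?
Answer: $- \frac{2229733}{5} \approx -4.4595 \cdot 10^{5}$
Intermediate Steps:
$R{\left(v \right)} = \frac{3}{5} - \frac{3 v}{5}$ ($R{\left(v \right)} = \frac{3 \left(\frac{v}{v} - v\right)}{5} = \frac{3 \left(1 - v\right)}{5} = \frac{3}{5} - \frac{3 v}{5}$)
$-446054 - R{\left(180 \right)} = -446054 - \left(\frac{3}{5} - 108\right) = -446054 - - \frac{537}{5} = -446054 + \frac{537}{5} = - \frac{2229733}{5}$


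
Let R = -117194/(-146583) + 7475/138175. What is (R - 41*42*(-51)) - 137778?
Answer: -40471873263841/810164241 ≈ -49955.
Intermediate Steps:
R = 691559555/810164241 (R = -117194*(-1/146583) + 7475*(1/138175) = 117194/146583 + 299/5527 = 691559555/810164241 ≈ 0.85360)
(R - 41*42*(-51)) - 137778 = (691559555/810164241 - 41*42*(-51)) - 137778 = (691559555/810164241 - 1722*(-51)) - 137778 = (691559555/810164241 + 87822) - 137778 = 71150935532657/810164241 - 137778 = -40471873263841/810164241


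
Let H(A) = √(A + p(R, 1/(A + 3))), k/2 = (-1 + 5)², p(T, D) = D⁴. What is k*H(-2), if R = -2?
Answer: 32*I ≈ 32.0*I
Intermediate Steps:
k = 32 (k = 2*(-1 + 5)² = 2*4² = 2*16 = 32)
H(A) = √(A + (3 + A)⁻⁴) (H(A) = √(A + (1/(A + 3))⁴) = √(A + (1/(3 + A))⁴) = √(A + (3 + A)⁻⁴))
k*H(-2) = 32*√(-2 + (3 - 2)⁻⁴) = 32*√(-2 + 1⁻⁴) = 32*√(-2 + 1) = 32*√(-1) = 32*I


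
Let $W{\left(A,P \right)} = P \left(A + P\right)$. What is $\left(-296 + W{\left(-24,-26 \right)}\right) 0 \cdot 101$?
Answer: $0$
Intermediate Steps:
$\left(-296 + W{\left(-24,-26 \right)}\right) 0 \cdot 101 = \left(-296 - 26 \left(-24 - 26\right)\right) 0 \cdot 101 = \left(-296 - -1300\right) 0 = \left(-296 + 1300\right) 0 = 1004 \cdot 0 = 0$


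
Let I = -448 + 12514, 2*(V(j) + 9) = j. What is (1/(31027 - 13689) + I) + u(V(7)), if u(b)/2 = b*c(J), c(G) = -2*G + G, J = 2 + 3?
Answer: 210153899/17338 ≈ 12121.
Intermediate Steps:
J = 5
c(G) = -G
V(j) = -9 + j/2
u(b) = -10*b (u(b) = 2*(b*(-1*5)) = 2*(b*(-5)) = 2*(-5*b) = -10*b)
I = 12066
(1/(31027 - 13689) + I) + u(V(7)) = (1/(31027 - 13689) + 12066) - 10*(-9 + (1/2)*7) = (1/17338 + 12066) - 10*(-9 + 7/2) = (1/17338 + 12066) - 10*(-11/2) = 209200309/17338 + 55 = 210153899/17338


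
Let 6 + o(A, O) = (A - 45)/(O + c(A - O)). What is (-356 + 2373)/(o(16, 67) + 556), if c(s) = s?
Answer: 32272/8771 ≈ 3.6794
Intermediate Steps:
o(A, O) = -6 + (-45 + A)/A (o(A, O) = -6 + (A - 45)/(O + (A - O)) = -6 + (-45 + A)/A)
(-356 + 2373)/(o(16, 67) + 556) = (-356 + 2373)/((-5 - 45/16) + 556) = 2017/((-5 - 45*1/16) + 556) = 2017/((-5 - 45/16) + 556) = 2017/(-125/16 + 556) = 2017/(8771/16) = 2017*(16/8771) = 32272/8771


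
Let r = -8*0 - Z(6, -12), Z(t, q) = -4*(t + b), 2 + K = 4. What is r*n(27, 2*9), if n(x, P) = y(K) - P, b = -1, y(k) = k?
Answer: -320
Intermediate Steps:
K = 2 (K = -2 + 4 = 2)
Z(t, q) = 4 - 4*t (Z(t, q) = -4*(t - 1) = -4*(-1 + t) = 4 - 4*t)
n(x, P) = 2 - P
r = 20 (r = -8*0 - (4 - 4*6) = 0 - (4 - 24) = 0 - 1*(-20) = 0 + 20 = 20)
r*n(27, 2*9) = 20*(2 - 2*9) = 20*(2 - 1*18) = 20*(2 - 18) = 20*(-16) = -320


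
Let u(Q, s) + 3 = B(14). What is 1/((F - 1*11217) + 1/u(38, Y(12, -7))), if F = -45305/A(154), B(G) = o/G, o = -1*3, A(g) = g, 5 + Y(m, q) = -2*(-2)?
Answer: -6930/79774691 ≈ -8.6870e-5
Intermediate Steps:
Y(m, q) = -1 (Y(m, q) = -5 - 2*(-2) = -5 + 4 = -1)
o = -3
B(G) = -3/G
u(Q, s) = -45/14 (u(Q, s) = -3 - 3/14 = -45/14)
F = -45305/154 ≈ -294.19
1/((F - 1*11217) + 1/u(38, Y(12, -7))) = 1/((-45305/154 - 1*11217) + 1/(-45/14)) = 1/((-45305/154 - 11217) - 14/45) = 1/(-1772723/154 - 14/45) = 1/(-79774691/6930) = -6930/79774691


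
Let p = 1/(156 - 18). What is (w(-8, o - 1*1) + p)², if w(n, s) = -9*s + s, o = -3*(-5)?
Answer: 238857025/19044 ≈ 12542.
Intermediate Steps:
o = 15
w(n, s) = -8*s
p = 1/138 ≈ 0.0072464
(w(-8, o - 1*1) + p)² = (-8*(15 - 1*1) + 1/138)² = (-8*(15 - 1) + 1/138)² = (-8*14 + 1/138)² = (-112 + 1/138)² = (-15455/138)² = 238857025/19044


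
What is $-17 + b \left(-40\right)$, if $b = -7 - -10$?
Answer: $-137$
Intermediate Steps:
$b = 3$ ($b = -7 + 10 = 3$)
$-17 + b \left(-40\right) = -17 + 3 \left(-40\right) = -17 - 120 = -137$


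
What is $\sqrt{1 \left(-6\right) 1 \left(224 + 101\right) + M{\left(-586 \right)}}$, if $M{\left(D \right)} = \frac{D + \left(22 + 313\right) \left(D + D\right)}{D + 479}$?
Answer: $\frac{2 \sqrt{4936873}}{107} \approx 41.531$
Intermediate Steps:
$M{\left(D \right)} = \frac{671 D}{479 + D}$ ($M{\left(D \right)} = \frac{D + 335 \cdot 2 D}{479 + D} = \frac{D + 670 D}{479 + D} = \frac{671 D}{479 + D}$)
$\sqrt{1 \left(-6\right) 1 \left(224 + 101\right) + M{\left(-586 \right)}} = \sqrt{1 \left(-6\right) 1 \left(224 + 101\right) + 671 \left(-586\right) \frac{1}{479 - 586}} = \sqrt{\left(-6\right) 1 \cdot 325 + 671 \left(-586\right) \frac{1}{-107}} = \sqrt{\left(-6\right) 325 + 671 \left(-586\right) \left(- \frac{1}{107}\right)} = \sqrt{-1950 + \frac{393206}{107}} = \sqrt{\frac{184556}{107}} = \frac{2 \sqrt{4936873}}{107}$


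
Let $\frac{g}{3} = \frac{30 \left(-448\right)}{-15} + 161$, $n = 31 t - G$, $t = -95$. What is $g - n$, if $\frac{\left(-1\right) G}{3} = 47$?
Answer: $5975$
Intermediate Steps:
$G = -141$ ($G = \left(-3\right) 47 = -141$)
$n = -2804$ ($n = 31 \left(-95\right) - -141 = -2945 + 141 = -2804$)
$g = 3171$ ($g = 3 \left(\frac{30 \left(-448\right)}{-15} + 161\right) = 3 \left(\left(-13440\right) \left(- \frac{1}{15}\right) + 161\right) = 3 \left(896 + 161\right) = 3 \cdot 1057 = 3171$)
$g - n = 3171 - -2804 = 3171 + 2804 = 5975$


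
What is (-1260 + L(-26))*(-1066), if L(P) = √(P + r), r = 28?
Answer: 1343160 - 1066*√2 ≈ 1.3417e+6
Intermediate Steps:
L(P) = √(28 + P) (L(P) = √(P + 28) = √(28 + P))
(-1260 + L(-26))*(-1066) = (-1260 + √(28 - 26))*(-1066) = (-1260 + √2)*(-1066) = 1343160 - 1066*√2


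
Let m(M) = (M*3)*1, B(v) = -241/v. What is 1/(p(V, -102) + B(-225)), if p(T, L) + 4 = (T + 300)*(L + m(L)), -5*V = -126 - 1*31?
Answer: -225/30423179 ≈ -7.3957e-6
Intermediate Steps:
m(M) = 3*M (m(M) = (3*M)*1 = 3*M)
V = 157/5 (V = -(-126 - 1*31)/5 = -(-126 - 31)/5 = -1/5*(-157) = 157/5 ≈ 31.400)
p(T, L) = -4 + 4*L*(300 + T) (p(T, L) = -4 + (T + 300)*(L + 3*L) = -4 + (300 + T)*(4*L) = -4 + 4*L*(300 + T))
1/(p(V, -102) + B(-225)) = 1/((-4 + 1200*(-102) + 4*(-102)*(157/5)) - 241/(-225)) = 1/((-4 - 122400 - 64056/5) - 241*(-1/225)) = 1/(-676076/5 + 241/225) = 1/(-30423179/225) = -225/30423179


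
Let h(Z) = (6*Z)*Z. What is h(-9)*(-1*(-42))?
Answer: 20412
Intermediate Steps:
h(Z) = 6*Z²
h(-9)*(-1*(-42)) = (6*(-9)²)*(-1*(-42)) = (6*81)*42 = 486*42 = 20412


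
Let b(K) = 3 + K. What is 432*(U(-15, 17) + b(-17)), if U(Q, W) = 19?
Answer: 2160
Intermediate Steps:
432*(U(-15, 17) + b(-17)) = 432*(19 + (3 - 17)) = 432*(19 - 14) = 432*5 = 2160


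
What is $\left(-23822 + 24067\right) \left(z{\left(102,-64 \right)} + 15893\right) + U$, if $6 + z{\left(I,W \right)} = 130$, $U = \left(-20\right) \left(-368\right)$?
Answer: $3931525$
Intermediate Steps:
$U = 7360$
$z{\left(I,W \right)} = 124$ ($z{\left(I,W \right)} = -6 + 130 = 124$)
$\left(-23822 + 24067\right) \left(z{\left(102,-64 \right)} + 15893\right) + U = \left(-23822 + 24067\right) \left(124 + 15893\right) + 7360 = 245 \cdot 16017 + 7360 = 3924165 + 7360 = 3931525$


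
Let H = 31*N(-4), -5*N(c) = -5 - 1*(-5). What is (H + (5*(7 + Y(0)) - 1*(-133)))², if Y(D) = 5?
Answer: 37249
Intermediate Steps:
N(c) = 0 (N(c) = -(-5 - 1*(-5))/5 = -(-5 + 5)/5 = -⅕*0 = 0)
H = 0 (H = 31*0 = 0)
(H + (5*(7 + Y(0)) - 1*(-133)))² = (0 + (5*(7 + 5) - 1*(-133)))² = (0 + (5*12 + 133))² = (0 + (60 + 133))² = (0 + 193)² = 193² = 37249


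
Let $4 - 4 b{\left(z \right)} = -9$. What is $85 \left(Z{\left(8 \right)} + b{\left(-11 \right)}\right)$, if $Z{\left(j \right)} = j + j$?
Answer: $\frac{6545}{4} \approx 1636.3$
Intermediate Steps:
$b{\left(z \right)} = \frac{13}{4}$ ($b{\left(z \right)} = 1 - - \frac{9}{4} = 1 + \frac{9}{4} = \frac{13}{4}$)
$Z{\left(j \right)} = 2 j$
$85 \left(Z{\left(8 \right)} + b{\left(-11 \right)}\right) = 85 \left(2 \cdot 8 + \frac{13}{4}\right) = 85 \left(16 + \frac{13}{4}\right) = 85 \cdot \frac{77}{4} = \frac{6545}{4}$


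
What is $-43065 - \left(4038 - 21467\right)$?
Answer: $-25636$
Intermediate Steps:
$-43065 - \left(4038 - 21467\right) = -43065 - -17429 = -43065 + 17429 = -25636$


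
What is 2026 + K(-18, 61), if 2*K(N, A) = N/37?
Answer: 74953/37 ≈ 2025.8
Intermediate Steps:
K(N, A) = N/74 (K(N, A) = (N/37)/2 = N/74)
2026 + K(-18, 61) = 2026 + (1/74)*(-18) = 2026 - 9/37 = 74953/37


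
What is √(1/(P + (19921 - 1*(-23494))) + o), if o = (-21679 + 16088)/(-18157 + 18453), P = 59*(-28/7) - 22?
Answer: I*√770589655286438/6387236 ≈ 4.3461*I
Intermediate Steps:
P = -258 (P = 59*(-28*⅐) - 22 = 59*(-4) - 22 = -236 - 22 = -258)
o = -5591/296 ≈ -18.889
√(1/(P + (19921 - 1*(-23494))) + o) = √(1/(-258 + (19921 - 1*(-23494))) - 5591/296) = √(1/(-258 + (19921 + 23494)) - 5591/296) = √(1/(-258 + 43415) - 5591/296) = √(1/43157 - 5591/296) = √(-241290491/12774472) = I*√770589655286438/6387236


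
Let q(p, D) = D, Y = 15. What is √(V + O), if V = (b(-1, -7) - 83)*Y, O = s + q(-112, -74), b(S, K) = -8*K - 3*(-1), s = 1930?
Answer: 2*√374 ≈ 38.678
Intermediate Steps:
b(S, K) = 3 - 8*K (b(S, K) = -8*K + 3 = 3 - 8*K)
O = 1856 (O = 1930 - 74 = 1856)
V = -360 (V = ((3 - 8*(-7)) - 83)*15 = ((3 + 56) - 83)*15 = (59 - 83)*15 = -24*15 = -360)
√(V + O) = √(-360 + 1856) = √1496 = 2*√374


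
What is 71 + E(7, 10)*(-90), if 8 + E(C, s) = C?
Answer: 161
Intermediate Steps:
E(C, s) = -8 + C
71 + E(7, 10)*(-90) = 71 + (-8 + 7)*(-90) = 71 - 1*(-90) = 71 + 90 = 161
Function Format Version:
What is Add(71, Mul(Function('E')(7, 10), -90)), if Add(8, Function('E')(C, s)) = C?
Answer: 161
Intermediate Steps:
Function('E')(C, s) = Add(-8, C)
Add(71, Mul(Function('E')(7, 10), -90)) = Add(71, Mul(Add(-8, 7), -90)) = Add(71, Mul(-1, -90)) = Add(71, 90) = 161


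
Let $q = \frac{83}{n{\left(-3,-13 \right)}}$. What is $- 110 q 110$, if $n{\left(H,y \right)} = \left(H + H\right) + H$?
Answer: $\frac{1004300}{9} \approx 1.1159 \cdot 10^{5}$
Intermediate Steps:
$n{\left(H,y \right)} = 3 H$ ($n{\left(H,y \right)} = 2 H + H = 3 H$)
$q = - \frac{83}{9}$ ($q = \frac{83}{3 \left(-3\right)} = \frac{83}{-9} = 83 \left(- \frac{1}{9}\right) = - \frac{83}{9} \approx -9.2222$)
$- 110 q 110 = \left(-110\right) \left(- \frac{83}{9}\right) 110 = \frac{9130}{9} \cdot 110 = \frac{1004300}{9}$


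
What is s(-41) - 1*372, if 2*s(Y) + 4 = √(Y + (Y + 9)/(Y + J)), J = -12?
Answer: -374 + I*√113473/106 ≈ -374.0 + 3.1779*I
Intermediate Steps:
s(Y) = -2 + √(Y + (9 + Y)/(-12 + Y))/2 (s(Y) = -2 + √(Y + (Y + 9)/(Y - 12))/2 = -2 + √(Y + (9 + Y)/(-12 + Y))/2)
s(-41) - 1*372 = (-2 + √((9 - 41 - 41*(-12 - 41))/(-12 - 41))/2) - 1*372 = (-2 + √((9 - 41 - 41*(-53))/(-53))/2) - 372 = (-2 + √(-(9 - 41 + 2173)/53)/2) - 372 = (-2 + √(-1/53*2141)/2) - 372 = (-2 + √(-2141/53)/2) - 372 = (-2 + (I*√113473/53)/2) - 372 = (-2 + I*√113473/106) - 372 = -374 + I*√113473/106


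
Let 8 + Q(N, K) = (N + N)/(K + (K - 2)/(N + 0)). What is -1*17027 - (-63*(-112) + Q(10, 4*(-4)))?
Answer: -2142575/89 ≈ -24074.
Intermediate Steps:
Q(N, K) = -8 + 2*N/(K + (-2 + K)/N) (Q(N, K) = -8 + (N + N)/(K + (K - 2)/(N + 0)) = -8 + (2*N)/(K + (-2 + K)/N) = -8 + 2*N/(K + (-2 + K)/N))
-1*17027 - (-63*(-112) + Q(10, 4*(-4))) = -1*17027 - (-63*(-112) + 2*(8 + 10² - 16*(-4) - 4*4*(-4)*10)/(-2 + 4*(-4) + (4*(-4))*10)) = -17027 - (7056 + 2*(8 + 100 - 4*(-16) - 4*(-16)*10)/(-2 - 16 - 16*10)) = -17027 - (7056 + 2*(8 + 100 + 64 + 640)/(-2 - 16 - 160)) = -17027 - (7056 + 2*812/(-178)) = -17027 - (7056 + 2*(-1/178)*812) = -17027 - (7056 - 812/89) = -17027 - 1*627172/89 = -17027 - 627172/89 = -2142575/89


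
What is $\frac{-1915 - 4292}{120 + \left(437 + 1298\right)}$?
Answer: $- \frac{6207}{1855} \approx -3.3461$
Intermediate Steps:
$\frac{-1915 - 4292}{120 + \left(437 + 1298\right)} = - \frac{6207}{120 + 1735} = - \frac{6207}{1855}$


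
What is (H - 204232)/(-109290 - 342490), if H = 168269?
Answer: 35963/451780 ≈ 0.079603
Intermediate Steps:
(H - 204232)/(-109290 - 342490) = (168269 - 204232)/(-109290 - 342490) = -35963/(-451780) = -35963*(-1/451780) = 35963/451780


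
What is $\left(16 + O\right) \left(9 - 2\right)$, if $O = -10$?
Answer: $42$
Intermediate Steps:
$\left(16 + O\right) \left(9 - 2\right) = \left(16 - 10\right) \left(9 - 2\right) = 6 \cdot 7 = 42$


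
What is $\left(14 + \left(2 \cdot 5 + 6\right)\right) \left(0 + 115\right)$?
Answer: $3450$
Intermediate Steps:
$\left(14 + \left(2 \cdot 5 + 6\right)\right) \left(0 + 115\right) = \left(14 + \left(10 + 6\right)\right) 115 = \left(14 + 16\right) 115 = 30 \cdot 115 = 3450$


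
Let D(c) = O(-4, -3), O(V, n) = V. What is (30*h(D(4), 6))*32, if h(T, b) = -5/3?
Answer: -1600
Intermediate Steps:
D(c) = -4
h(T, b) = -5/3 (h(T, b) = -5*⅓ = -5/3)
(30*h(D(4), 6))*32 = (30*(-5/3))*32 = -50*32 = -1600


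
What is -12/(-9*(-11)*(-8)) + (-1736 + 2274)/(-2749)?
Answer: -32759/181434 ≈ -0.18056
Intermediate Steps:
-12/(-9*(-11)*(-8)) + (-1736 + 2274)/(-2749) = -12/(99*(-8)) + 538*(-1/2749) = -12/(-792) - 538/2749 = -12*(-1/792) - 538/2749 = 1/66 - 538/2749 = -32759/181434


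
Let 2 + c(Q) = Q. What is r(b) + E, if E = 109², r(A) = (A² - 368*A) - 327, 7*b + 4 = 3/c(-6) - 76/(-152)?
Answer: 36873153/3136 ≈ 11758.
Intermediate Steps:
c(Q) = -2 + Q
b = -31/56 (b = -4/7 + (3/(-2 - 6) - 76/(-152))/7 = -4/7 + (3/(-8) - 76*(-1/152))/7 = -4/7 + (3*(-⅛) + ½)/7 = -4/7 + (-3/8 + ½)/7 = -4/7 + (⅐)*(⅛) = -4/7 + 1/56 = -31/56 ≈ -0.55357)
r(A) = -327 + A² - 368*A
E = 11881
r(b) + E = (-327 + (-31/56)² - 368*(-31/56)) + 11881 = (-327 + 961/3136 + 1426/7) + 11881 = -385663/3136 + 11881 = 36873153/3136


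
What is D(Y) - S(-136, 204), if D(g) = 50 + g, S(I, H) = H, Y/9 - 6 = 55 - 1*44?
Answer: -1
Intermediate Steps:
Y = 153 (Y = 54 + 9*(55 - 1*44) = 54 + 9*(55 - 44) = 54 + 9*11 = 54 + 99 = 153)
D(Y) - S(-136, 204) = (50 + 153) - 1*204 = 203 - 204 = -1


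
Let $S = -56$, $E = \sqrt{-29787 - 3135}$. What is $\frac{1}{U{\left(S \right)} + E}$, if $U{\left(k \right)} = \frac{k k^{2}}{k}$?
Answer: $\frac{1568}{4933709} - \frac{3 i \sqrt{3658}}{9867418} \approx 0.00031781 - 1.8388 \cdot 10^{-5} i$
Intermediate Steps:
$E = 3 i \sqrt{3658}$ ($E = \sqrt{-32922} = 3 i \sqrt{3658} \approx 181.44 i$)
$U{\left(k \right)} = k^{2}$ ($U{\left(k \right)} = \frac{k^{3}}{k} = k^{2}$)
$\frac{1}{U{\left(S \right)} + E} = \frac{1}{\left(-56\right)^{2} + 3 i \sqrt{3658}} = \frac{1}{3136 + 3 i \sqrt{3658}}$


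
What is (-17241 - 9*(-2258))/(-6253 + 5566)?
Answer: -1027/229 ≈ -4.4847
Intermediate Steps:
(-17241 - 9*(-2258))/(-6253 + 5566) = (-17241 + 20322)/(-687) = 3081*(-1/687) = -1027/229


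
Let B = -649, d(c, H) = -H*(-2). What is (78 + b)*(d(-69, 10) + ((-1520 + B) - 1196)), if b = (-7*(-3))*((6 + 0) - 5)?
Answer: -331155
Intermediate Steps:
d(c, H) = 2*H
b = 21 (b = 21*(6 - 5) = 21*1 = 21)
(78 + b)*(d(-69, 10) + ((-1520 + B) - 1196)) = (78 + 21)*(2*10 + ((-1520 - 649) - 1196)) = 99*(20 + (-2169 - 1196)) = 99*(20 - 3365) = 99*(-3345) = -331155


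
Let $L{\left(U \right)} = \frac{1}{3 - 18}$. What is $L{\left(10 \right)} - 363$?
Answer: $- \frac{5446}{15} \approx -363.07$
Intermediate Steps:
$L{\left(U \right)} = - \frac{1}{15}$ ($L{\left(U \right)} = \frac{1}{-15} = - \frac{1}{15}$)
$L{\left(10 \right)} - 363 = - \frac{1}{15} - 363 = - \frac{5446}{15}$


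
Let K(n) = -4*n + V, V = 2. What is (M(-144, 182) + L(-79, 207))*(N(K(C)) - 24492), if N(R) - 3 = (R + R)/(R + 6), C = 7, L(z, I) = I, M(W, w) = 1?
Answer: -25465856/5 ≈ -5.0932e+6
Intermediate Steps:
K(n) = 2 - 4*n (K(n) = -4*n + 2 = 2 - 4*n)
N(R) = 3 + 2*R/(6 + R) (N(R) = 3 + (R + R)/(R + 6) = 3 + (2*R)/(6 + R) = 3 + 2*R/(6 + R))
(M(-144, 182) + L(-79, 207))*(N(K(C)) - 24492) = (1 + 207)*((18 + 5*(2 - 4*7))/(6 + (2 - 4*7)) - 24492) = 208*((18 + 5*(2 - 28))/(6 + (2 - 28)) - 24492) = 208*((18 + 5*(-26))/(6 - 26) - 24492) = 208*((18 - 130)/(-20) - 24492) = 208*(-1/20*(-112) - 24492) = 208*(28/5 - 24492) = 208*(-122432/5) = -25465856/5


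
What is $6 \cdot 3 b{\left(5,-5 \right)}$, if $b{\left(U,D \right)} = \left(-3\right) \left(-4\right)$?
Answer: $216$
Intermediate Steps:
$b{\left(U,D \right)} = 12$
$6 \cdot 3 b{\left(5,-5 \right)} = 6 \cdot 3 \cdot 12 = 18 \cdot 12 = 216$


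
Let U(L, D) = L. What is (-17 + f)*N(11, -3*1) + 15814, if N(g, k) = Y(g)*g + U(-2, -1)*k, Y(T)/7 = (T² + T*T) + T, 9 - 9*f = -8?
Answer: -2507906/9 ≈ -2.7866e+5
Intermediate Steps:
f = 17/9 (f = 1 - ⅑*(-8) = 1 + 8/9 = 17/9 ≈ 1.8889)
Y(T) = 7*T + 14*T² (Y(T) = 7*((T² + T*T) + T) = 7*((T² + T²) + T) = 7*(2*T² + T) = 7*(T + 2*T²) = 7*T + 14*T²)
N(g, k) = -2*k + 7*g²*(1 + 2*g) (N(g, k) = (7*g*(1 + 2*g))*g - 2*k = 7*g²*(1 + 2*g) - 2*k = -2*k + 7*g²*(1 + 2*g))
(-17 + f)*N(11, -3*1) + 15814 = (-17 + 17/9)*(-(-6) + 11²*(7 + 14*11)) + 15814 = -136*(-2*(-3) + 121*(7 + 154))/9 + 15814 = -136*(6 + 121*161)/9 + 15814 = -136*(6 + 19481)/9 + 15814 = -136/9*19487 + 15814 = -2650232/9 + 15814 = -2507906/9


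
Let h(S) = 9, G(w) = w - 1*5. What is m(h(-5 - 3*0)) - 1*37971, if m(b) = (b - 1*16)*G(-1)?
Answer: -37929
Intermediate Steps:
G(w) = -5 + w (G(w) = w - 5 = -5 + w)
m(b) = 96 - 6*b (m(b) = (b - 1*16)*(-5 - 1) = (b - 16)*(-6) = (-16 + b)*(-6) = 96 - 6*b)
m(h(-5 - 3*0)) - 1*37971 = (96 - 6*9) - 1*37971 = (96 - 54) - 37971 = 42 - 37971 = -37929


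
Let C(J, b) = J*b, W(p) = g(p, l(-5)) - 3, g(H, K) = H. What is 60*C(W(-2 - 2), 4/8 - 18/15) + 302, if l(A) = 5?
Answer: 596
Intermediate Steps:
W(p) = -3 + p (W(p) = p - 3 = -3 + p)
60*C(W(-2 - 2), 4/8 - 18/15) + 302 = 60*((-3 + (-2 - 2))*(4/8 - 18/15)) + 302 = 60*((-3 - 4)*(4*(1/8) - 18*1/15)) + 302 = 60*(-7*(1/2 - 6/5)) + 302 = 60*(-7*(-7/10)) + 302 = 60*(49/10) + 302 = 294 + 302 = 596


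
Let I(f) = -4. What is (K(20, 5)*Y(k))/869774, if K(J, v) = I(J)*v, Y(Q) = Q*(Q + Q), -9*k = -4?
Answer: -320/35225847 ≈ -9.0842e-6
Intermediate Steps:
k = 4/9 (k = -⅑*(-4) = 4/9 ≈ 0.44444)
Y(Q) = 2*Q² (Y(Q) = Q*(2*Q) = 2*Q²)
K(J, v) = -4*v
(K(20, 5)*Y(k))/869774 = ((-4*5)*(2*(4/9)²))/869774 = -40*16/81*(1/869774) = -20*32/81*(1/869774) = -640/81*1/869774 = -320/35225847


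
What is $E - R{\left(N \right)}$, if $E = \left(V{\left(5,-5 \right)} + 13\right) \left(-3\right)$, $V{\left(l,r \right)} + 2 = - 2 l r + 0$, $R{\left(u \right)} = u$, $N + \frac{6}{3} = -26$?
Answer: $-155$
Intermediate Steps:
$N = -28$ ($N = -2 - 26 = -28$)
$V{\left(l,r \right)} = -2 - 2 l r$ ($V{\left(l,r \right)} = -2 + \left(- 2 l r + 0\right) = -2 - 2 l r$)
$E = -183$ ($E = \left(\left(-2 - 10 \left(-5\right)\right) + 13\right) \left(-3\right) = \left(\left(-2 + 50\right) + 13\right) \left(-3\right) = \left(48 + 13\right) \left(-3\right) = 61 \left(-3\right) = -183$)
$E - R{\left(N \right)} = -183 - -28 = -183 + 28 = -155$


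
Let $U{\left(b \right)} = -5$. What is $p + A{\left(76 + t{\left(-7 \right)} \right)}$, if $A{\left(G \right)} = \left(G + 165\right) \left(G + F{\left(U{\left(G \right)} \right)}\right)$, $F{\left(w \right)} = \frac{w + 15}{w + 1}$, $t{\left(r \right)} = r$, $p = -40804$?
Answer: $-25243$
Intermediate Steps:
$F{\left(w \right)} = \frac{15 + w}{1 + w}$
$A{\left(G \right)} = \left(165 + G\right) \left(- \frac{5}{2} + G\right)$ ($A{\left(G \right)} = \left(G + 165\right) \left(G + \frac{15 - 5}{1 - 5}\right) = \left(165 + G\right) \left(G + \frac{1}{-4} \cdot 10\right) = \left(165 + G\right) \left(G - \frac{5}{2}\right) = \left(165 + G\right) \left(- \frac{5}{2} + G\right)$)
$p + A{\left(76 + t{\left(-7 \right)} \right)} = -40804 + \left(- \frac{825}{2} + \left(76 - 7\right)^{2} + \frac{325 \left(76 - 7\right)}{2}\right) = -40804 + \left(- \frac{825}{2} + 69^{2} + \frac{325}{2} \cdot 69\right) = -40804 + \left(- \frac{825}{2} + 4761 + \frac{22425}{2}\right) = -40804 + 15561 = -25243$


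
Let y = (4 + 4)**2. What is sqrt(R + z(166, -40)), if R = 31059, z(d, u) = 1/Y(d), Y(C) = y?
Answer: sqrt(1987777)/8 ≈ 176.24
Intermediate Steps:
y = 64 (y = 8**2 = 64)
Y(C) = 64
z(d, u) = 1/64
sqrt(R + z(166, -40)) = sqrt(31059 + 1/64) = sqrt(1987777/64) = sqrt(1987777)/8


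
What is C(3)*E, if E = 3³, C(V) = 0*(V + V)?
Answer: 0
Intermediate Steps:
C(V) = 0 (C(V) = 0*(2*V) = 0)
E = 27
C(3)*E = 0*27 = 0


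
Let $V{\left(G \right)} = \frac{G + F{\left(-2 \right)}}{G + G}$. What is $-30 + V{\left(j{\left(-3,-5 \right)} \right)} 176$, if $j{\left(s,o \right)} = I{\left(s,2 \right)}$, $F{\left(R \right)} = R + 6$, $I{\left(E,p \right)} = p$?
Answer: $234$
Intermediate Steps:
$F{\left(R \right)} = 6 + R$
$j{\left(s,o \right)} = 2$
$V{\left(G \right)} = \frac{4 + G}{2 G}$ ($V{\left(G \right)} = \frac{G + \left(6 - 2\right)}{G + G} = \frac{G + 4}{2 G} = \left(4 + G\right) \frac{1}{2 G} = \frac{4 + G}{2 G}$)
$-30 + V{\left(j{\left(-3,-5 \right)} \right)} 176 = -30 + \frac{4 + 2}{2 \cdot 2} \cdot 176 = -30 + \frac{1}{2} \cdot \frac{1}{2} \cdot 6 \cdot 176 = -30 + \frac{3}{2} \cdot 176 = -30 + 264 = 234$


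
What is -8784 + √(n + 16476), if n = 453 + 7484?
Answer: -8784 + √24413 ≈ -8627.8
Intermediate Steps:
n = 7937
-8784 + √(n + 16476) = -8784 + √(7937 + 16476) = -8784 + √24413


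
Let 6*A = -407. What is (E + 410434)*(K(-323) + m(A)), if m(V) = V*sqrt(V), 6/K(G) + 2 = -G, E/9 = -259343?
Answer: -3847306/107 + 782926771*I*sqrt(2442)/36 ≈ -35956.0 + 1.0747e+9*I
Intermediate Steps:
E = -2334087 (E = 9*(-259343) = -2334087)
K(G) = 6/(-2 - G)
A = -407/6 (A = (1/6)*(-407) = -407/6 ≈ -67.833)
m(V) = V**(3/2)
(E + 410434)*(K(-323) + m(A)) = (-2334087 + 410434)*(-6/(2 - 323) + (-407/6)**(3/2)) = -1923653*(-6/(-321) - 407*I*sqrt(2442)/36) = -1923653*(-6*(-1/321) - 407*I*sqrt(2442)/36) = -1923653*(2/107 - 407*I*sqrt(2442)/36) = -3847306/107 + 782926771*I*sqrt(2442)/36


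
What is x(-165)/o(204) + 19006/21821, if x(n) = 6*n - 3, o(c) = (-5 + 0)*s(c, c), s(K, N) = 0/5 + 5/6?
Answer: 130484668/545525 ≈ 239.19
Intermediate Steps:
s(K, N) = ⅚ (s(K, N) = 0*(⅕) + 5*(⅙) = 0 + ⅚ = ⅚)
o(c) = -25/6 (o(c) = (-5 + 0)*(⅚) = -5*⅚ = -25/6)
x(n) = -3 + 6*n
x(-165)/o(204) + 19006/21821 = (-3 + 6*(-165))/(-25/6) + 19006/21821 = (-3 - 990)*(-6/25) + 19006*(1/21821) = -993*(-6/25) + 19006/21821 = 5958/25 + 19006/21821 = 130484668/545525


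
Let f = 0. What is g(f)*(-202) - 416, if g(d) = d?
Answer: -416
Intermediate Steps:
g(f)*(-202) - 416 = 0*(-202) - 416 = 0 - 416 = -416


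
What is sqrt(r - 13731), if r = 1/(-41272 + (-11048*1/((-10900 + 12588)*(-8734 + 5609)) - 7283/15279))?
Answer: 3*I*sqrt(263776129578354846527247588051334)/415803285402826 ≈ 117.18*I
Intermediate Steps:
r = -10074590625/415803285402826 (r = 1/(-41272 + (-11048/(1688*(-3125)) - 7283*1/15279)) = 1/(-41272 + (-11048/(-5275000) - 7283/15279)) = 1/(-41272 + (-11048*(-1/5275000) - 7283/15279)) = 1/(-41272 + (1381/659375 - 7283/15279)) = 1/(-41272 - 4781127826/10074590625) = 1/(-415803285402826/10074590625) = -10074590625/415803285402826 ≈ -2.4229e-5)
sqrt(r - 13731) = sqrt(-10074590625/415803285402826 - 13731) = sqrt(-5709394921940794431/415803285402826) = 3*I*sqrt(263776129578354846527247588051334)/415803285402826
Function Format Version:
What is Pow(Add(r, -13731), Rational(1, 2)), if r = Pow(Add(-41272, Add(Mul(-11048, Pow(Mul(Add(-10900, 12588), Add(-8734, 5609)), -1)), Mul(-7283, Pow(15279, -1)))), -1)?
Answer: Mul(Rational(3, 415803285402826), I, Pow(263776129578354846527247588051334, Rational(1, 2))) ≈ Mul(117.18, I)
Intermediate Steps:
r = Rational(-10074590625, 415803285402826) (r = Pow(Add(-41272, Add(Mul(-11048, Pow(Mul(1688, -3125), -1)), Mul(-7283, Rational(1, 15279)))), -1) = Pow(Add(-41272, Add(Mul(-11048, Pow(-5275000, -1)), Rational(-7283, 15279))), -1) = Pow(Add(-41272, Add(Mul(-11048, Rational(-1, 5275000)), Rational(-7283, 15279))), -1) = Pow(Add(-41272, Add(Rational(1381, 659375), Rational(-7283, 15279))), -1) = Pow(Add(-41272, Rational(-4781127826, 10074590625)), -1) = Pow(Rational(-415803285402826, 10074590625), -1) = Rational(-10074590625, 415803285402826) ≈ -2.4229e-5)
Pow(Add(r, -13731), Rational(1, 2)) = Pow(Add(Rational(-10074590625, 415803285402826), -13731), Rational(1, 2)) = Pow(Rational(-5709394921940794431, 415803285402826), Rational(1, 2)) = Mul(Rational(3, 415803285402826), I, Pow(263776129578354846527247588051334, Rational(1, 2)))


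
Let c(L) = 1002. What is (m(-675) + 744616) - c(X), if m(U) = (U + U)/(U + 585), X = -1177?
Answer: 743629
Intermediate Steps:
m(U) = 2*U/(585 + U) (m(U) = (2*U)/(585 + U) = 2*U/(585 + U))
(m(-675) + 744616) - c(X) = (2*(-675)/(585 - 675) + 744616) - 1*1002 = (2*(-675)/(-90) + 744616) - 1002 = (2*(-675)*(-1/90) + 744616) - 1002 = (15 + 744616) - 1002 = 744631 - 1002 = 743629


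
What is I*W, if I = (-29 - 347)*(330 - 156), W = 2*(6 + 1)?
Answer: -915936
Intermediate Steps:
W = 14 (W = 2*7 = 14)
I = -65424 (I = -376*174 = -65424)
I*W = -65424*14 = -915936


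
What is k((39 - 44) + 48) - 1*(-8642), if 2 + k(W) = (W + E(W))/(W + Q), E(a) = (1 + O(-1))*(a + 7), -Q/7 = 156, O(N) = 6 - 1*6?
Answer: 9063267/1049 ≈ 8639.9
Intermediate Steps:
O(N) = 0 (O(N) = 6 - 6 = 0)
Q = -1092 (Q = -7*156 = -1092)
E(a) = 7 + a (E(a) = (1 + 0)*(a + 7) = 1*(7 + a) = 7 + a)
k(W) = -2 + (7 + 2*W)/(-1092 + W) (k(W) = -2 + (W + (7 + W))/(W - 1092) = -2 + (7 + 2*W)/(-1092 + W))
k((39 - 44) + 48) - 1*(-8642) = 2191/(-1092 + ((39 - 44) + 48)) - 1*(-8642) = 2191/(-1092 + (-5 + 48)) + 8642 = 2191/(-1092 + 43) + 8642 = 2191/(-1049) + 8642 = 2191*(-1/1049) + 8642 = -2191/1049 + 8642 = 9063267/1049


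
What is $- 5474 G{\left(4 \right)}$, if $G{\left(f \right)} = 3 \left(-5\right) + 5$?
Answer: $54740$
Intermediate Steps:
$G{\left(f \right)} = -10$ ($G{\left(f \right)} = -15 + 5 = -10$)
$- 5474 G{\left(4 \right)} = \left(-5474\right) \left(-10\right) = 54740$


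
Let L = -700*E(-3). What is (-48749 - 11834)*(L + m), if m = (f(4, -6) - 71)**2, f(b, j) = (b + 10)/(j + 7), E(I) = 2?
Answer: -112017967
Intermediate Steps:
f(b, j) = (10 + b)/(7 + j)
m = 3249 (m = ((10 + 4)/(7 - 6) - 71)**2 = (14/1 - 71)**2 = (1*14 - 71)**2 = (14 - 71)**2 = (-57)**2 = 3249)
L = -1400 (L = -700*2 = -1400)
(-48749 - 11834)*(L + m) = (-48749 - 11834)*(-1400 + 3249) = -60583*1849 = -112017967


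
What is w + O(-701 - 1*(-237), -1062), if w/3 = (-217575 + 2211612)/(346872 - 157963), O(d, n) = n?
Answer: -194639247/188909 ≈ -1030.3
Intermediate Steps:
w = 5982111/188909 (w = 3*((-217575 + 2211612)/(346872 - 157963)) = 3*(1994037/188909) = 5982111/188909 ≈ 31.667)
w + O(-701 - 1*(-237), -1062) = 5982111/188909 - 1062 = -194639247/188909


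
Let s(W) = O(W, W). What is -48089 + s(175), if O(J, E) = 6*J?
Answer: -47039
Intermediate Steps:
s(W) = 6*W
-48089 + s(175) = -48089 + 6*175 = -48089 + 1050 = -47039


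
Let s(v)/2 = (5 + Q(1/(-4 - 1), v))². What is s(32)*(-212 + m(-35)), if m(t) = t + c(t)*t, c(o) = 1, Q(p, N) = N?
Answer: -772116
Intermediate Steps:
m(t) = 2*t (m(t) = t + 1*t = t + t = 2*t)
s(v) = 2*(5 + v)²
s(32)*(-212 + m(-35)) = (2*(5 + 32)²)*(-212 + 2*(-35)) = (2*37²)*(-212 - 70) = (2*1369)*(-282) = 2738*(-282) = -772116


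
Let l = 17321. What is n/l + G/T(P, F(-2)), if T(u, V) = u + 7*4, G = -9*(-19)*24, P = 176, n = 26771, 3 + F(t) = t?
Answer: 6378889/294457 ≈ 21.663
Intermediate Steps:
F(t) = -3 + t
G = 4104 (G = 171*24 = 4104)
T(u, V) = 28 + u (T(u, V) = u + 28 = 28 + u)
n/l + G/T(P, F(-2)) = 26771/17321 + 4104/(28 + 176) = 26771*(1/17321) + 4104/204 = 26771/17321 + 4104*(1/204) = 26771/17321 + 342/17 = 6378889/294457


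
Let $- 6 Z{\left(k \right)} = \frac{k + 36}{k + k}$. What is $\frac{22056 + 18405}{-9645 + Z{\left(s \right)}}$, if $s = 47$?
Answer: $- \frac{22820004}{5439863} \approx -4.195$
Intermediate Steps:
$Z{\left(k \right)} = - \frac{36 + k}{12 k}$ ($Z{\left(k \right)} = - \frac{\left(k + 36\right) \frac{1}{k + k}}{6} = - \frac{\left(36 + k\right) \frac{1}{2 k}}{6} = - \frac{\frac{1}{2} \frac{1}{k} \left(36 + k\right)}{6} = - \frac{36 + k}{12 k}$)
$\frac{22056 + 18405}{-9645 + Z{\left(s \right)}} = \frac{22056 + 18405}{-9645 + \frac{-36 - 47}{12 \cdot 47}} = \frac{40461}{-9645 + \frac{1}{12} \cdot \frac{1}{47} \left(-36 - 47\right)} = \frac{40461}{-9645 + \frac{1}{12} \cdot \frac{1}{47} \left(-83\right)} = \frac{40461}{-9645 - \frac{83}{564}} = \frac{40461}{- \frac{5439863}{564}} = 40461 \left(- \frac{564}{5439863}\right) = - \frac{22820004}{5439863}$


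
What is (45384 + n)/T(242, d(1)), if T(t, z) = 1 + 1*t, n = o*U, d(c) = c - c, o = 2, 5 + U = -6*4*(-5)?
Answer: 45614/243 ≈ 187.71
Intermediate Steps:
U = 115 (U = -5 - 6*4*(-5) = -5 - 24*(-5) = -5 + 120 = 115)
d(c) = 0
n = 230 (n = 2*115 = 230)
T(t, z) = 1 + t
(45384 + n)/T(242, d(1)) = (45384 + 230)/(1 + 242) = 45614/243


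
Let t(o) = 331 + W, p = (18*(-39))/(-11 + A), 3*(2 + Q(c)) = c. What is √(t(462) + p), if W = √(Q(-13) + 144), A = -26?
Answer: √(4312017 + 4107*√1239)/111 ≈ 19.019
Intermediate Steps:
Q(c) = -2 + c/3
p = 702/37 (p = (18*(-39))/(-11 - 26) = -702/(-37) = -702*(-1/37) = 702/37 ≈ 18.973)
W = √1239/3 (W = √((-2 + (⅓)*(-13)) + 144) = √((-2 - 13/3) + 144) = √(-19/3 + 144) = √(413/3) = √1239/3 ≈ 11.733)
t(o) = 331 + √1239/3
√(t(462) + p) = √((331 + √1239/3) + 702/37) = √(12949/37 + √1239/3)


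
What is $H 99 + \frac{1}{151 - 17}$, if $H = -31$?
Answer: $- \frac{411245}{134} \approx -3069.0$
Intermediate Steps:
$H 99 + \frac{1}{151 - 17} = \left(-31\right) 99 + \frac{1}{151 - 17} = -3069 + \frac{1}{134} = - \frac{411245}{134}$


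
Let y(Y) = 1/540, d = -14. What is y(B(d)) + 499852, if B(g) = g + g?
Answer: 269920081/540 ≈ 4.9985e+5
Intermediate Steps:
B(g) = 2*g
y(Y) = 1/540
y(B(d)) + 499852 = 1/540 + 499852 = 269920081/540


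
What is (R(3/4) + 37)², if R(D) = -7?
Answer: 900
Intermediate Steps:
(R(3/4) + 37)² = (-7 + 37)² = 30² = 900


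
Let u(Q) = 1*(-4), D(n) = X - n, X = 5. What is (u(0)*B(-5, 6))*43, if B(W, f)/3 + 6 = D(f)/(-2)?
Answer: 2838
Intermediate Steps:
D(n) = 5 - n
B(W, f) = -51/2 + 3*f/2 (B(W, f) = -18 + 3*((5 - f)/(-2)) = -18 + 3*((5 - f)*(-1/2)) = -18 + 3*(-5/2 + f/2) = -18 + (-15/2 + 3*f/2) = -51/2 + 3*f/2)
u(Q) = -4
(u(0)*B(-5, 6))*43 = -4*(-51/2 + (3/2)*6)*43 = -4*(-51/2 + 9)*43 = -4*(-33/2)*43 = 66*43 = 2838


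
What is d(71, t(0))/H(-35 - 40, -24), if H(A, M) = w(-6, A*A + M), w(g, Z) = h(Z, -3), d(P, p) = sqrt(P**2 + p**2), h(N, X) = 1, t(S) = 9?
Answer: sqrt(5122) ≈ 71.568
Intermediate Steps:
w(g, Z) = 1
H(A, M) = 1
d(71, t(0))/H(-35 - 40, -24) = sqrt(71**2 + 9**2)/1 = sqrt(5041 + 81)*1 = sqrt(5122)*1 = sqrt(5122)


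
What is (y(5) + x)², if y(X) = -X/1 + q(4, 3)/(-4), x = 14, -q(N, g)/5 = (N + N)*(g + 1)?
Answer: 2401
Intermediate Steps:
q(N, g) = -10*N*(1 + g) (q(N, g) = -5*(N + N)*(g + 1) = -5*2*N*(1 + g) = -10*N*(1 + g))
y(X) = 40 - X (y(X) = -X/1 - 10*4*(1 + 3)/(-4) = -X*1 - 10*4*4*(-¼) = -X - 160*(-¼) = -X + 40 = 40 - X)
(y(5) + x)² = ((40 - 1*5) + 14)² = ((40 - 5) + 14)² = (35 + 14)² = 49² = 2401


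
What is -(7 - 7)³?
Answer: 0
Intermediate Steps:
-(7 - 7)³ = -1*0³ = -1*0 = 0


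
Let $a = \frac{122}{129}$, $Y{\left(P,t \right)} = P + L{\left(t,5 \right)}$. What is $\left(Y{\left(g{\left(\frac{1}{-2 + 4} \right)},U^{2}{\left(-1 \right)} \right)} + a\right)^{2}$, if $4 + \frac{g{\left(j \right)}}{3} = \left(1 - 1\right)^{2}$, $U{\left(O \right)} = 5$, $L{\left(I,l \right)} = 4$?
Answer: $\frac{828100}{16641} \approx 49.763$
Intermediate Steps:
$g{\left(j \right)} = -12$ ($g{\left(j \right)} = -12 + 3 \left(1 - 1\right)^{2} = -12 + 3 \cdot 0^{2} = -12 + 3 \cdot 0 = -12 + 0 = -12$)
$Y{\left(P,t \right)} = 4 + P$ ($Y{\left(P,t \right)} = P + 4 = 4 + P$)
$a = \frac{122}{129}$ ($a = 122 \cdot \frac{1}{129} = \frac{122}{129} \approx 0.94574$)
$\left(Y{\left(g{\left(\frac{1}{-2 + 4} \right)},U^{2}{\left(-1 \right)} \right)} + a\right)^{2} = \left(\left(4 - 12\right) + \frac{122}{129}\right)^{2} = \left(-8 + \frac{122}{129}\right)^{2} = \left(- \frac{910}{129}\right)^{2} = \frac{828100}{16641}$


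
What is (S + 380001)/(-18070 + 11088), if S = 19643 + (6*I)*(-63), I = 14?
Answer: -197176/3491 ≈ -56.481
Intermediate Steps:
S = 14351 (S = 19643 + (6*14)*(-63) = 19643 + 84*(-63) = 19643 - 5292 = 14351)
(S + 380001)/(-18070 + 11088) = (14351 + 380001)/(-18070 + 11088) = 394352/(-6982) = 394352*(-1/6982) = -197176/3491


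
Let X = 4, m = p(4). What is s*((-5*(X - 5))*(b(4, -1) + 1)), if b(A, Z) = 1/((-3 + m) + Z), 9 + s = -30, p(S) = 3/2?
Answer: -117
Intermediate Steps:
p(S) = 3/2 (p(S) = 3*(½) = 3/2)
s = -39 (s = -9 - 30 = -39)
m = 3/2 ≈ 1.5000
b(A, Z) = 1/(-3/2 + Z) (b(A, Z) = 1/((-3 + 3/2) + Z) = 1/(-3/2 + Z))
s*((-5*(X - 5))*(b(4, -1) + 1)) = -39*(-5*(4 - 5))*(2/(-3 + 2*(-1)) + 1) = -39*(-5*(-1))*(2/(-3 - 2) + 1) = -195*(2/(-5) + 1) = -195*(2*(-⅕) + 1) = -195*(-⅖ + 1) = -195*3/5 = -39*3 = -117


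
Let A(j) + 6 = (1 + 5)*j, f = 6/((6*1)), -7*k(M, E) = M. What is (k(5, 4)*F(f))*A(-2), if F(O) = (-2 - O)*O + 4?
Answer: 90/7 ≈ 12.857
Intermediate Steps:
k(M, E) = -M/7
f = 1 (f = 6/6 = 6*(⅙) = 1)
A(j) = -6 + 6*j (A(j) = -6 + (1 + 5)*j = -6 + 6*j)
F(O) = 4 + O*(-2 - O) (F(O) = O*(-2 - O) + 4 = 4 + O*(-2 - O))
(k(5, 4)*F(f))*A(-2) = ((-⅐*5)*(4 - 1*1² - 2*1))*(-6 + 6*(-2)) = (-5*(4 - 1*1 - 2)/7)*(-6 - 12) = -5*(4 - 1 - 2)/7*(-18) = -5/7*1*(-18) = -5/7*(-18) = 90/7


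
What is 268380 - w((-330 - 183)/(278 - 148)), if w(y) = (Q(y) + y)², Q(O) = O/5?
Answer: 28345268979/105625 ≈ 2.6836e+5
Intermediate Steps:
Q(O) = O/5 (Q(O) = O*(⅕) = O/5)
w(y) = 36*y²/25 (w(y) = (y/5 + y)² = (6*y/5)² = 36*y²/25)
268380 - w((-330 - 183)/(278 - 148)) = 268380 - 36*((-330 - 183)/(278 - 148))²/25 = 268380 - 36*(-513/130)²/25 = 268380 - 36*263169/(25*16900) = 268380 - 1*2368521/105625 = 268380 - 2368521/105625 = 28345268979/105625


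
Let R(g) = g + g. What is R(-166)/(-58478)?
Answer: 166/29239 ≈ 0.0056773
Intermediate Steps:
R(g) = 2*g
R(-166)/(-58478) = (2*(-166))/(-58478) = -332*(-1/58478) = 166/29239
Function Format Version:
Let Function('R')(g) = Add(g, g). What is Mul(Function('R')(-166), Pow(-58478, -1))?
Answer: Rational(166, 29239) ≈ 0.0056773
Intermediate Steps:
Function('R')(g) = Mul(2, g)
Mul(Function('R')(-166), Pow(-58478, -1)) = Mul(Mul(2, -166), Pow(-58478, -1)) = Mul(-332, Rational(-1, 58478)) = Rational(166, 29239)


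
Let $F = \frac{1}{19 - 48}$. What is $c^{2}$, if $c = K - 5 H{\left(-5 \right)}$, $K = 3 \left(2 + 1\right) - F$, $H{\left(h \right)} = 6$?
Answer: $\frac{369664}{841} \approx 439.55$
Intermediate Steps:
$F = - \frac{1}{29}$ ($F = \frac{1}{-29} = - \frac{1}{29} \approx -0.034483$)
$K = \frac{262}{29}$ ($K = 3 \left(2 + 1\right) - - \frac{1}{29} = 3 \cdot 3 + \frac{1}{29} = 9 + \frac{1}{29} = \frac{262}{29} \approx 9.0345$)
$c = - \frac{608}{29}$ ($c = \frac{262}{29} - 30 = - \frac{608}{29} \approx -20.966$)
$c^{2} = \left(- \frac{608}{29}\right)^{2} = \frac{369664}{841}$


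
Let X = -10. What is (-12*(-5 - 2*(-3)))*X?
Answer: 120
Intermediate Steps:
(-12*(-5 - 2*(-3)))*X = -12*(-5 - 2*(-3))*(-10) = -12*(-5 + 6)*(-10) = -12*1*(-10) = -12*(-10) = 120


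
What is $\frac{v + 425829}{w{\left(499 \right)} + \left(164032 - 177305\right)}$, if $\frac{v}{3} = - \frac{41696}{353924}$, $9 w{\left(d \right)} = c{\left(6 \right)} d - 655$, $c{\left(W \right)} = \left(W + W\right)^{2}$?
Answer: $- \frac{339099700293}{4269739136} \approx -79.419$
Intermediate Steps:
$c{\left(W \right)} = 4 W^{2}$ ($c{\left(W \right)} = \left(2 W\right)^{2} = 4 W^{2}$)
$w{\left(d \right)} = - \frac{655}{9} + 16 d$ ($w{\left(d \right)} = \frac{4 \cdot 6^{2} d - 655}{9} = \frac{4 \cdot 36 d - 655}{9} = \frac{144 d - 655}{9} = \frac{-655 + 144 d}{9} = - \frac{655}{9} + 16 d$)
$v = - \frac{31272}{88481}$ ($v = 3 \left(- \frac{41696}{353924}\right) = 3 \left(\left(-41696\right) \frac{1}{353924}\right) = 3 \left(- \frac{10424}{88481}\right) = - \frac{31272}{88481} \approx -0.35343$)
$\frac{v + 425829}{w{\left(499 \right)} + \left(164032 - 177305\right)} = \frac{- \frac{31272}{88481} + 425829}{\left(- \frac{655}{9} + 16 \cdot 499\right) + \left(164032 - 177305\right)} = \frac{37677744477}{88481 \left(\left(- \frac{655}{9} + 7984\right) + \left(164032 - 177305\right)\right)} = \frac{37677744477}{88481 \left(\frac{71201}{9} - 13273\right)} = \frac{37677744477}{88481 \left(- \frac{48256}{9}\right)} = \frac{37677744477}{88481} \left(- \frac{9}{48256}\right) = - \frac{339099700293}{4269739136}$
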